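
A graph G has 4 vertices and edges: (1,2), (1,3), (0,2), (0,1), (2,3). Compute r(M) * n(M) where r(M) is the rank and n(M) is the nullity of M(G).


r(M) = |V| - c = 4 - 1 = 3.
nullity = |E| - r(M) = 5 - 3 = 2.
Product = 3 * 2 = 6.

6


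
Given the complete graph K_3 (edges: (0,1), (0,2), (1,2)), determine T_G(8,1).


T(K_3; x,y) = x^2 + x + y.
T(8,1) = 64 + 8 + 1 = 73.

73


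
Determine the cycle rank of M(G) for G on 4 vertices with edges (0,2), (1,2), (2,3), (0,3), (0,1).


Cycle rank (nullity) = |E| - r(M) = |E| - (|V| - c).
|E| = 5, |V| = 4, c = 1.
Nullity = 5 - (4 - 1) = 5 - 3 = 2.

2


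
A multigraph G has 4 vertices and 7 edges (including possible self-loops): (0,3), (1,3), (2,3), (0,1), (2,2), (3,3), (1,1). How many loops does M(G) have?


In a graphic matroid, a loop is a self-loop edge (u,u) with rank 0.
Examining all 7 edges for self-loops...
Self-loops found: (2,2), (3,3), (1,1)
Number of loops = 3.

3


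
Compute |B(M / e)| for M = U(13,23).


Contracting e from U(13,23) gives U(12,22).
Bases of U(12,22) = C(22,12) = 22! / (12! * 10!) = 646646.

646646


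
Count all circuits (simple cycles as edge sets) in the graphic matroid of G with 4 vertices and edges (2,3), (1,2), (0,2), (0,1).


A circuit in a graphic matroid = edge set of a simple cycle.
G has 4 vertices and 4 edges.
Enumerating all minimal edge subsets forming cycles...
Total circuits found: 1.

1


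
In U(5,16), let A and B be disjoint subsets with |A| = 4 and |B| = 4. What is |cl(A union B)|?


|A union B| = 4 + 4 = 8 (disjoint).
In U(5,16), cl(S) = S if |S| < 5, else cl(S) = E.
Since 8 >= 5, cl(A union B) = E.
|cl(A union B)| = 16.

16


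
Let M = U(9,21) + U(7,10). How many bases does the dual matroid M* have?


(M1+M2)* = M1* + M2*.
M1* = U(12,21), bases: C(21,12) = 293930.
M2* = U(3,10), bases: C(10,3) = 120.
|B(M*)| = 293930 * 120 = 35271600.

35271600


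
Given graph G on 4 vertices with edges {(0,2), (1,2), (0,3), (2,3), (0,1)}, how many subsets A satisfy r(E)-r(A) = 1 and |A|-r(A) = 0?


R(x,y) = sum over A in 2^E of x^(r(E)-r(A)) * y^(|A|-r(A)).
G has 4 vertices, 5 edges. r(E) = 3.
Enumerate all 2^5 = 32 subsets.
Count subsets with r(E)-r(A)=1 and |A|-r(A)=0: 10.

10


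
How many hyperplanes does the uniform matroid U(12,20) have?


Hyperplanes of U(12,20) are flats of rank 11.
In a uniform matroid, these are exactly the (11)-element subsets.
Count = C(20,11) = 20! / (11! * 9!) = 167960.

167960


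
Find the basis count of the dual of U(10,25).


The dual of U(r,n) is U(n-r, n) = U(15,25).
Bases of U(15,25) are all (15)-element subsets.
|B(M*)| = C(25,15) = 25! / (15! * 10!) = 3268760.

3268760


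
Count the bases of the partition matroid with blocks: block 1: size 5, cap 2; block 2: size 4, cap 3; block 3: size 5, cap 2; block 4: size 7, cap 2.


A basis picks exactly ci elements from block i.
Number of bases = product of C(|Si|, ci).
= C(5,2) * C(4,3) * C(5,2) * C(7,2)
= 10 * 4 * 10 * 21
= 8400.

8400


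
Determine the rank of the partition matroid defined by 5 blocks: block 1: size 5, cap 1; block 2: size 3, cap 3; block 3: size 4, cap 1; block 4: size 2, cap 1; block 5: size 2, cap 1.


Rank of a partition matroid = sum of min(|Si|, ci) for each block.
= min(5,1) + min(3,3) + min(4,1) + min(2,1) + min(2,1)
= 1 + 3 + 1 + 1 + 1
= 7.

7


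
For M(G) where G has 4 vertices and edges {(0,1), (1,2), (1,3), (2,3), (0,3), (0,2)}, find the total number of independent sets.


An independent set in a graphic matroid is an acyclic edge subset.
G has 4 vertices and 6 edges.
Enumerate all 2^6 = 64 subsets, checking for acyclicity.
Total independent sets = 38.

38


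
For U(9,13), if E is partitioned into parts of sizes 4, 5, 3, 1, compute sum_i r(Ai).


r(Ai) = min(|Ai|, 9) for each part.
Sum = min(4,9) + min(5,9) + min(3,9) + min(1,9)
    = 4 + 5 + 3 + 1
    = 13.

13


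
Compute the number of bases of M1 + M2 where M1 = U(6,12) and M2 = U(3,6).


Bases of a direct sum M1 + M2: |B| = |B(M1)| * |B(M2)|.
|B(U(6,12))| = C(12,6) = 924.
|B(U(3,6))| = C(6,3) = 20.
Total bases = 924 * 20 = 18480.

18480


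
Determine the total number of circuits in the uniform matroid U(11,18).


In U(11,18), circuits are the (12)-element subsets.
Any set of 12 elements is dependent, and removing any one element gives
an independent set of size 11, so it is a minimal dependent set.
Number of circuits = (18 choose 12) = 18564.

18564


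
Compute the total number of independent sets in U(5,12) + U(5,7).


For a direct sum, |I(M1+M2)| = |I(M1)| * |I(M2)|.
|I(U(5,12))| = sum C(12,k) for k=0..5 = 1586.
|I(U(5,7))| = sum C(7,k) for k=0..5 = 120.
Total = 1586 * 120 = 190320.

190320


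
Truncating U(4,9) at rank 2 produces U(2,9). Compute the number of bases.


Truncating U(4,9) to rank 2 gives U(2,9).
Bases of U(2,9) are all 2-element subsets of 9 elements.
Number of bases = (9 choose 2) = 36.

36


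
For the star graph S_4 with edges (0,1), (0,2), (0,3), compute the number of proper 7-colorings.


P(tree, k) = k * (k-1)^(3) for any tree on 4 vertices.
P(7) = 7 * 6^3 = 7 * 216 = 1512.

1512


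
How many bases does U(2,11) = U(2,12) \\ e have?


Deleting e from U(2,12) gives U(2,11) since n > r.
Bases of U(2,11) = C(11,2) = (11 * 10) / (1 * 2) = 55.

55


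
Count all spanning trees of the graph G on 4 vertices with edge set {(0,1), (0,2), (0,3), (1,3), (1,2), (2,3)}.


By Kirchhoff's matrix tree theorem, the number of spanning trees equals
the determinant of any cofactor of the Laplacian matrix L.
G has 4 vertices and 6 edges.
Computing the (3 x 3) cofactor determinant gives 16.

16


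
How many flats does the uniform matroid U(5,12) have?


Flats of U(5,12): every subset of size < 5 is a flat, plus E itself.
Count = (12 choose 0) + (12 choose 1) + (12 choose 2) + (12 choose 3) + (12 choose 4) + 1
     = 1 + 12 + 66 + 220 + 495 + 1
     = 795.

795


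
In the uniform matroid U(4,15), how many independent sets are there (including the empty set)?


Independent sets of U(4,15) are all subsets of size <= 4.
Count = C(15,0) + C(15,1) + C(15,2) + C(15,3) + C(15,4)
     = 1 + 15 + 105 + 455 + 1365
     = 1941.

1941


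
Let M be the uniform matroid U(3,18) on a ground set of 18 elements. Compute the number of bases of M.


Bases of U(3,18) are all 3-element subsets of the 18-element ground set.
Number of bases = C(18,3).
(18 choose 3) = 816.

816


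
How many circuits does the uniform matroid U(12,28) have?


In U(12,28), circuits are the (13)-element subsets.
Any set of 13 elements is dependent, and removing any one element gives
an independent set of size 12, so it is a minimal dependent set.
Number of circuits = C(28,13) = 37442160.

37442160


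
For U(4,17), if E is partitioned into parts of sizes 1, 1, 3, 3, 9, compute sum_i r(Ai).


r(Ai) = min(|Ai|, 4) for each part.
Sum = min(1,4) + min(1,4) + min(3,4) + min(3,4) + min(9,4)
    = 1 + 1 + 3 + 3 + 4
    = 12.

12


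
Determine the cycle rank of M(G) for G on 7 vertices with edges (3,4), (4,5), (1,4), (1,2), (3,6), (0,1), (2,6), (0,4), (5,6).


Cycle rank (nullity) = |E| - r(M) = |E| - (|V| - c).
|E| = 9, |V| = 7, c = 1.
Nullity = 9 - (7 - 1) = 9 - 6 = 3.

3


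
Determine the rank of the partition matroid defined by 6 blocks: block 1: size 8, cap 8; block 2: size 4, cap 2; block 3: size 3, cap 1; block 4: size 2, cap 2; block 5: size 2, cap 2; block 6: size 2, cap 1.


Rank of a partition matroid = sum of min(|Si|, ci) for each block.
= min(8,8) + min(4,2) + min(3,1) + min(2,2) + min(2,2) + min(2,1)
= 8 + 2 + 1 + 2 + 2 + 1
= 16.

16


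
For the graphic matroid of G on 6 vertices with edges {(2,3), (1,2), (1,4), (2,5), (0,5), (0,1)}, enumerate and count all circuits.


A circuit in a graphic matroid = edge set of a simple cycle.
G has 6 vertices and 6 edges.
Enumerating all minimal edge subsets forming cycles...
Total circuits found: 1.

1


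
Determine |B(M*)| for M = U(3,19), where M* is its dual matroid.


The dual of U(r,n) is U(n-r, n) = U(16,19).
Bases of U(16,19) are all (16)-element subsets.
|B(M*)| = C(19,16) = 19! / (16! * 3!) = 969.

969


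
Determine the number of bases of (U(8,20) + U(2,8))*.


(M1+M2)* = M1* + M2*.
M1* = U(12,20), bases: C(20,12) = 125970.
M2* = U(6,8), bases: C(8,6) = 28.
|B(M*)| = 125970 * 28 = 3527160.

3527160


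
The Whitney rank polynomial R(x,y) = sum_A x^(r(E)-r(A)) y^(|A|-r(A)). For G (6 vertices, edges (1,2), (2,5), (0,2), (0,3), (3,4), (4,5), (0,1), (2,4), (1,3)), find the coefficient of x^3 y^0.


R(x,y) = sum over A in 2^E of x^(r(E)-r(A)) * y^(|A|-r(A)).
G has 6 vertices, 9 edges. r(E) = 5.
Enumerate all 2^9 = 512 subsets.
Count subsets with r(E)-r(A)=3 and |A|-r(A)=0: 36.

36


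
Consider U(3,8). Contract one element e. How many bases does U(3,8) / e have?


Contracting e from U(3,8) gives U(2,7).
Bases of U(2,7) = C(7,2) = (7 * 6) / (1 * 2) = 21.

21


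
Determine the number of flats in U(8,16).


Flats of U(8,16): every subset of size < 8 is a flat, plus E itself.
Count = C(16,0) + C(16,1) + C(16,2) + C(16,3) + C(16,4) + C(16,5) + C(16,6) + C(16,7) + 1
     = 1 + 16 + 120 + 560 + 1820 + 4368 + 8008 + 11440 + 1
     = 26334.

26334


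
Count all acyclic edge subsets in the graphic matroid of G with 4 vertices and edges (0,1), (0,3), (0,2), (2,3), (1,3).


An independent set in a graphic matroid is an acyclic edge subset.
G has 4 vertices and 5 edges.
Enumerate all 2^5 = 32 subsets, checking for acyclicity.
Total independent sets = 24.

24


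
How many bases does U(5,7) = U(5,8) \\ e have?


Deleting e from U(5,8) gives U(5,7) since n > r.
Bases of U(5,7) = C(7,5) = 21.

21


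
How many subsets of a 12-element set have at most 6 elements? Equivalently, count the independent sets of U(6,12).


Independent sets of U(6,12) are all subsets of size <= 6.
Count = C(12,0) + C(12,1) + C(12,2) + C(12,3) + C(12,4) + C(12,5) + C(12,6)
     = 1 + 12 + 66 + 220 + 495 + 792 + 924
     = 2510.

2510


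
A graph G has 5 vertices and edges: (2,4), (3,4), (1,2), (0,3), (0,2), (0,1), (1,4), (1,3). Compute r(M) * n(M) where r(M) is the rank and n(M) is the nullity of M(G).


r(M) = |V| - c = 5 - 1 = 4.
nullity = |E| - r(M) = 8 - 4 = 4.
Product = 4 * 4 = 16.

16


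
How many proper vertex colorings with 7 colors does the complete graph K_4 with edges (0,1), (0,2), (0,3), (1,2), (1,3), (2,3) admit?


P(K_4, k) = k(k-1)(k-2)...(k-3).
P(7) = (7) * (6) * (5) * (4) = 840.

840


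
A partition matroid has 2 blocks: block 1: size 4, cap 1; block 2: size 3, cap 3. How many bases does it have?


A basis picks exactly ci elements from block i.
Number of bases = product of C(|Si|, ci).
= C(4,1) * C(3,3)
= 4 * 1
= 4.

4


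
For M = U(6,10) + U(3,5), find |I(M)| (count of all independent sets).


For a direct sum, |I(M1+M2)| = |I(M1)| * |I(M2)|.
|I(U(6,10))| = sum C(10,k) for k=0..6 = 848.
|I(U(3,5))| = sum C(5,k) for k=0..3 = 26.
Total = 848 * 26 = 22048.

22048


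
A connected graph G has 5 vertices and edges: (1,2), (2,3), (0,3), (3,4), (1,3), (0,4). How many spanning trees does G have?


By Kirchhoff's matrix tree theorem, the number of spanning trees equals
the determinant of any cofactor of the Laplacian matrix L.
G has 5 vertices and 6 edges.
Computing the (4 x 4) cofactor determinant gives 9.

9


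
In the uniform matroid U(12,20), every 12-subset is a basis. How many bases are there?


Bases of U(12,20) are all 12-element subsets of the 20-element ground set.
Number of bases = C(20,12).
C(20,12) = 125970.

125970


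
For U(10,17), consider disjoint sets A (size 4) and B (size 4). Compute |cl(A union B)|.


|A union B| = 4 + 4 = 8 (disjoint).
In U(10,17), cl(S) = S if |S| < 10, else cl(S) = E.
Since 8 < 10, cl(A union B) = A union B.
|cl(A union B)| = 8.

8


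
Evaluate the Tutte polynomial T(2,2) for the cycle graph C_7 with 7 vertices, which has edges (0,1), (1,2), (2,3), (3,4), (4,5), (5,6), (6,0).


T(C_7; x,y) = x + x^2 + ... + x^(6) + y.
T(2,2) = 2^1 + 2^2 + 2^3 + 2^4 + 2^5 + 2^6 + 2
= 2 + 4 + 8 + 16 + 32 + 64 + 2
= 128.

128


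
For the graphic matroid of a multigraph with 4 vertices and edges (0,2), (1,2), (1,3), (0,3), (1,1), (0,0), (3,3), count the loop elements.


In a graphic matroid, a loop is a self-loop edge (u,u) with rank 0.
Examining all 7 edges for self-loops...
Self-loops found: (1,1), (0,0), (3,3)
Number of loops = 3.

3


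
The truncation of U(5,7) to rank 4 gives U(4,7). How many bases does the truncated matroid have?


Truncating U(5,7) to rank 4 gives U(4,7).
Bases of U(4,7) are all 4-element subsets of 7 elements.
Number of bases = C(7,4) = 7! / (4! * 3!) = 35.

35


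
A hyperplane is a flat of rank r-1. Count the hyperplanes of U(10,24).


Hyperplanes of U(10,24) are flats of rank 9.
In a uniform matroid, these are exactly the (9)-element subsets.
Count = C(24,9) = 24! / (9! * 15!) = 1307504.

1307504


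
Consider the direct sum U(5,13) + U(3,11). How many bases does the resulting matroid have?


Bases of a direct sum M1 + M2: |B| = |B(M1)| * |B(M2)|.
|B(U(5,13))| = C(13,5) = 1287.
|B(U(3,11))| = C(11,3) = 165.
Total bases = 1287 * 165 = 212355.

212355


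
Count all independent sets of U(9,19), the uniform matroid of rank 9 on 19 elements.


Independent sets of U(9,19) are all subsets of size <= 9.
Count = C(19,0) + C(19,1) + C(19,2) + C(19,3) + C(19,4) + C(19,5) + C(19,6) + C(19,7) + C(19,8) + C(19,9)
     = 1 + 19 + 171 + 969 + 3876 + 11628 + 27132 + 50388 + 75582 + 92378
     = 262144.

262144


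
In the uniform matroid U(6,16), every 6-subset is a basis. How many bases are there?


Bases of U(6,16) are all 6-element subsets of the 16-element ground set.
Number of bases = C(16,6).
C(16,6) = 8008.

8008


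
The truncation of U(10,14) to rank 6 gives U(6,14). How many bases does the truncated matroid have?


Truncating U(10,14) to rank 6 gives U(6,14).
Bases of U(6,14) are all 6-element subsets of 14 elements.
Number of bases = (14 choose 6) = 3003.

3003


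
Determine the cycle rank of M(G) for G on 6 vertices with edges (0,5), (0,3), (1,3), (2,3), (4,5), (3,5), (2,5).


Cycle rank (nullity) = |E| - r(M) = |E| - (|V| - c).
|E| = 7, |V| = 6, c = 1.
Nullity = 7 - (6 - 1) = 7 - 5 = 2.

2


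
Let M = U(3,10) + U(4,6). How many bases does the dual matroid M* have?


(M1+M2)* = M1* + M2*.
M1* = U(7,10), bases: C(10,7) = 120.
M2* = U(2,6), bases: C(6,2) = 15.
|B(M*)| = 120 * 15 = 1800.

1800


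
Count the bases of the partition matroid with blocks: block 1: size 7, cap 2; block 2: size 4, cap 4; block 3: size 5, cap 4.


A basis picks exactly ci elements from block i.
Number of bases = product of C(|Si|, ci).
= C(7,2) * C(4,4) * C(5,4)
= 21 * 1 * 5
= 105.

105


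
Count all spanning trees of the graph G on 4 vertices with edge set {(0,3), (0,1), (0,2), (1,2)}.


By Kirchhoff's matrix tree theorem, the number of spanning trees equals
the determinant of any cofactor of the Laplacian matrix L.
G has 4 vertices and 4 edges.
Computing the (3 x 3) cofactor determinant gives 3.

3


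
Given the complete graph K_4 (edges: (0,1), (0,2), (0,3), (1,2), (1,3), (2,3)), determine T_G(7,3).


T(K_4; x,y) = x^3 + 3x^2 + 4xy + 2x + y^3 + 3y^2 + 2y.
Substituting x=7, y=3:
= 343 + 147 + 84 + 14 + 27 + 27 + 6
= 648.

648


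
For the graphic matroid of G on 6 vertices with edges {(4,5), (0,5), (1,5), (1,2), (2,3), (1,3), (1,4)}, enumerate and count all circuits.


A circuit in a graphic matroid = edge set of a simple cycle.
G has 6 vertices and 7 edges.
Enumerating all minimal edge subsets forming cycles...
Total circuits found: 2.

2


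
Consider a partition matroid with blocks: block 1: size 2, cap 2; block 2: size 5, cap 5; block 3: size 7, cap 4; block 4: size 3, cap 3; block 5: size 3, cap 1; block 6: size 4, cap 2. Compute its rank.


Rank of a partition matroid = sum of min(|Si|, ci) for each block.
= min(2,2) + min(5,5) + min(7,4) + min(3,3) + min(3,1) + min(4,2)
= 2 + 5 + 4 + 3 + 1 + 2
= 17.

17


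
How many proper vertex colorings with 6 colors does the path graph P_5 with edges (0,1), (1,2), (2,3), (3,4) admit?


P(P_5, k) = k * (k-1)^(4).
P(6) = 6 * 5^4 = 6 * 625 = 3750.

3750


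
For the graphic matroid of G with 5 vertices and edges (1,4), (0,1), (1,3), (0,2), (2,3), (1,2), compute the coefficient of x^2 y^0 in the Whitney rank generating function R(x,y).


R(x,y) = sum over A in 2^E of x^(r(E)-r(A)) * y^(|A|-r(A)).
G has 5 vertices, 6 edges. r(E) = 4.
Enumerate all 2^6 = 64 subsets.
Count subsets with r(E)-r(A)=2 and |A|-r(A)=0: 15.

15


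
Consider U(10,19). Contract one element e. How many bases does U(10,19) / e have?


Contracting e from U(10,19) gives U(9,18).
Bases of U(9,18) = (18 choose 9) = 48620.

48620


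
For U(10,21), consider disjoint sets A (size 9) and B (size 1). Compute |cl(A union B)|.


|A union B| = 9 + 1 = 10 (disjoint).
In U(10,21), cl(S) = S if |S| < 10, else cl(S) = E.
Since 10 >= 10, cl(A union B) = E.
|cl(A union B)| = 21.

21


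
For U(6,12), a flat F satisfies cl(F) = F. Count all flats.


Flats of U(6,12): every subset of size < 6 is a flat, plus E itself.
Count = C(12,0) + C(12,1) + C(12,2) + C(12,3) + C(12,4) + C(12,5) + 1
     = 1 + 12 + 66 + 220 + 495 + 792 + 1
     = 1587.

1587


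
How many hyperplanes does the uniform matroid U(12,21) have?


Hyperplanes of U(12,21) are flats of rank 11.
In a uniform matroid, these are exactly the (11)-element subsets.
Count = C(21,11) = 21! / (11! * 10!) = 352716.

352716


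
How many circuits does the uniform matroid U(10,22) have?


In U(10,22), circuits are the (11)-element subsets.
Any set of 11 elements is dependent, and removing any one element gives
an independent set of size 10, so it is a minimal dependent set.
Number of circuits = C(22,11) = 22! / (11! * 11!) = 705432.

705432


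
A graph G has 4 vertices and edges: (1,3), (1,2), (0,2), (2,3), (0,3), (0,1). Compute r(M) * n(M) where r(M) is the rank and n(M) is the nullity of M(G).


r(M) = |V| - c = 4 - 1 = 3.
nullity = |E| - r(M) = 6 - 3 = 3.
Product = 3 * 3 = 9.

9


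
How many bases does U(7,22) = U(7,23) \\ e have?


Deleting e from U(7,23) gives U(7,22) since n > r.
Bases of U(7,22) = C(22,7) = 170544.

170544


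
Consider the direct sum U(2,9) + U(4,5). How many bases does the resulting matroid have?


Bases of a direct sum M1 + M2: |B| = |B(M1)| * |B(M2)|.
|B(U(2,9))| = C(9,2) = 36.
|B(U(4,5))| = C(5,4) = 5.
Total bases = 36 * 5 = 180.

180


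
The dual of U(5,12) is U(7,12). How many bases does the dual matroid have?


The dual of U(r,n) is U(n-r, n) = U(7,12).
Bases of U(7,12) are all (7)-element subsets.
|B(M*)| = (12 choose 7) = 792.

792


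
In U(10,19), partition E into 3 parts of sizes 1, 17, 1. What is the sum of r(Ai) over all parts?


r(Ai) = min(|Ai|, 10) for each part.
Sum = min(1,10) + min(17,10) + min(1,10)
    = 1 + 10 + 1
    = 12.

12


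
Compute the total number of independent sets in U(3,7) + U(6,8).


For a direct sum, |I(M1+M2)| = |I(M1)| * |I(M2)|.
|I(U(3,7))| = sum C(7,k) for k=0..3 = 64.
|I(U(6,8))| = sum C(8,k) for k=0..6 = 247.
Total = 64 * 247 = 15808.

15808


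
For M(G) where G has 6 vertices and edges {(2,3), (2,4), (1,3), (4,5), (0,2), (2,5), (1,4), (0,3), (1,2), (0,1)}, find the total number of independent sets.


An independent set in a graphic matroid is an acyclic edge subset.
G has 6 vertices and 10 edges.
Enumerate all 2^10 = 1024 subsets, checking for acyclicity.
Total independent sets = 436.

436


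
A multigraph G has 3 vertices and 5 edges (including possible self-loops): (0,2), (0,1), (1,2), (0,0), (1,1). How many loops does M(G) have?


In a graphic matroid, a loop is a self-loop edge (u,u) with rank 0.
Examining all 5 edges for self-loops...
Self-loops found: (0,0), (1,1)
Number of loops = 2.

2


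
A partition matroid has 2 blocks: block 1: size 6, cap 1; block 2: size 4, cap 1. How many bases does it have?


A basis picks exactly ci elements from block i.
Number of bases = product of C(|Si|, ci).
= C(6,1) * C(4,1)
= 6 * 4
= 24.

24


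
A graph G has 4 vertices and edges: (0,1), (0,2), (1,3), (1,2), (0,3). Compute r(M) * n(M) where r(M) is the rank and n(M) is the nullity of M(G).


r(M) = |V| - c = 4 - 1 = 3.
nullity = |E| - r(M) = 5 - 3 = 2.
Product = 3 * 2 = 6.

6


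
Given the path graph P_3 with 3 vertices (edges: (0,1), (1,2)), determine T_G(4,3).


A path on 3 vertices is a tree with 2 edges.
T(x,y) = x^(2) for any tree.
T(4,3) = 4^2 = 16.

16


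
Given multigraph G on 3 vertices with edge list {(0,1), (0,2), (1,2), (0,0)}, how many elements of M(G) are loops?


In a graphic matroid, a loop is a self-loop edge (u,u) with rank 0.
Examining all 4 edges for self-loops...
Self-loops found: (0,0)
Number of loops = 1.

1


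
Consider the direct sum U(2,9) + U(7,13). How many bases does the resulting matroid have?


Bases of a direct sum M1 + M2: |B| = |B(M1)| * |B(M2)|.
|B(U(2,9))| = C(9,2) = 36.
|B(U(7,13))| = C(13,7) = 1716.
Total bases = 36 * 1716 = 61776.

61776


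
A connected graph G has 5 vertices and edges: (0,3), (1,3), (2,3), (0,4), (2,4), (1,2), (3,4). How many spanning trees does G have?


By Kirchhoff's matrix tree theorem, the number of spanning trees equals
the determinant of any cofactor of the Laplacian matrix L.
G has 5 vertices and 7 edges.
Computing the (4 x 4) cofactor determinant gives 21.

21


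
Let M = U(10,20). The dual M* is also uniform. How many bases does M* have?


The dual of U(r,n) is U(n-r, n) = U(10,20).
Bases of U(10,20) are all (10)-element subsets.
|B(M*)| = C(20,10) = 184756.

184756


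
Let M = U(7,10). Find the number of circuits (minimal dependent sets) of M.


In U(7,10), circuits are the (8)-element subsets.
Any set of 8 elements is dependent, and removing any one element gives
an independent set of size 7, so it is a minimal dependent set.
Number of circuits = (10 choose 8) = 45.

45


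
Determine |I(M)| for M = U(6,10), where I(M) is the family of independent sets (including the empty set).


Independent sets of U(6,10) are all subsets of size <= 6.
Count = C(10,0) + C(10,1) + C(10,2) + C(10,3) + C(10,4) + C(10,5) + C(10,6)
     = 1 + 10 + 45 + 120 + 210 + 252 + 210
     = 848.

848


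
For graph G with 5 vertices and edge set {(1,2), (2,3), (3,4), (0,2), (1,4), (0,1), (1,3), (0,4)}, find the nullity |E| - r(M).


Cycle rank (nullity) = |E| - r(M) = |E| - (|V| - c).
|E| = 8, |V| = 5, c = 1.
Nullity = 8 - (5 - 1) = 8 - 4 = 4.

4


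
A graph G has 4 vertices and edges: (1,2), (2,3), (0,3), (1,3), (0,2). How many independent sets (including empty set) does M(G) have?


An independent set in a graphic matroid is an acyclic edge subset.
G has 4 vertices and 5 edges.
Enumerate all 2^5 = 32 subsets, checking for acyclicity.
Total independent sets = 24.

24


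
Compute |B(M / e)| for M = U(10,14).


Contracting e from U(10,14) gives U(9,13).
Bases of U(9,13) = C(13,9) = 13! / (9! * 4!) = 715.

715


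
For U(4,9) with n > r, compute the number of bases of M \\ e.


Deleting e from U(4,9) gives U(4,8) since n > r.
Bases of U(4,8) = C(8,4) = (8 * 7 * 6 * 5) / (1 * 2 * 3 * 4) = 70.

70


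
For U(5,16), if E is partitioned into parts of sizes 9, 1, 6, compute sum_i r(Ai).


r(Ai) = min(|Ai|, 5) for each part.
Sum = min(9,5) + min(1,5) + min(6,5)
    = 5 + 1 + 5
    = 11.

11


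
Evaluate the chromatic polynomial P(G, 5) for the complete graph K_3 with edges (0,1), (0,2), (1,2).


P(K_3, k) = k(k-1)(k-2)...(k-2).
P(5) = (5) * (4) * (3) = 60.

60


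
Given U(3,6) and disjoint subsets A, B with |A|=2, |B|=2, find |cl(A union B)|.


|A union B| = 2 + 2 = 4 (disjoint).
In U(3,6), cl(S) = S if |S| < 3, else cl(S) = E.
Since 4 >= 3, cl(A union B) = E.
|cl(A union B)| = 6.

6


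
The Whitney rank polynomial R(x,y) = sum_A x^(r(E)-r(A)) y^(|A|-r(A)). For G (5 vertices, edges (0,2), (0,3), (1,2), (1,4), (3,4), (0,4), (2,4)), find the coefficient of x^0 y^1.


R(x,y) = sum over A in 2^E of x^(r(E)-r(A)) * y^(|A|-r(A)).
G has 5 vertices, 7 edges. r(E) = 4.
Enumerate all 2^7 = 128 subsets.
Count subsets with r(E)-r(A)=0 and |A|-r(A)=1: 19.

19


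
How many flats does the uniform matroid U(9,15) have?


Flats of U(9,15): every subset of size < 9 is a flat, plus E itself.
Count = (15 choose 0) + (15 choose 1) + (15 choose 2) + (15 choose 3) + (15 choose 4) + (15 choose 5) + (15 choose 6) + (15 choose 7) + (15 choose 8) + 1
     = 1 + 15 + 105 + 455 + 1365 + 3003 + 5005 + 6435 + 6435 + 1
     = 22820.

22820


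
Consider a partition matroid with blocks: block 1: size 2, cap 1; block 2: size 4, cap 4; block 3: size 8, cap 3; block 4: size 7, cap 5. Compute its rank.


Rank of a partition matroid = sum of min(|Si|, ci) for each block.
= min(2,1) + min(4,4) + min(8,3) + min(7,5)
= 1 + 4 + 3 + 5
= 13.

13


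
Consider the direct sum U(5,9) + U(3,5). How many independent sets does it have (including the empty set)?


For a direct sum, |I(M1+M2)| = |I(M1)| * |I(M2)|.
|I(U(5,9))| = sum C(9,k) for k=0..5 = 382.
|I(U(3,5))| = sum C(5,k) for k=0..3 = 26.
Total = 382 * 26 = 9932.

9932


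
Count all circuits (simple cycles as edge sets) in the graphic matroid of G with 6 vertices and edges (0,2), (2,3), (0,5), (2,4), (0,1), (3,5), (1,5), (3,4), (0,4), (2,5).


A circuit in a graphic matroid = edge set of a simple cycle.
G has 6 vertices and 10 edges.
Enumerating all minimal edge subsets forming cycles...
Total circuits found: 21.

21


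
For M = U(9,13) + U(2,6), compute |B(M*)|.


(M1+M2)* = M1* + M2*.
M1* = U(4,13), bases: C(13,4) = 715.
M2* = U(4,6), bases: C(6,4) = 15.
|B(M*)| = 715 * 15 = 10725.

10725


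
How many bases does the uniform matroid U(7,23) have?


Bases of U(7,23) are all 7-element subsets of the 23-element ground set.
Number of bases = C(23,7).
C(23,7) = 23! / (7! * 16!) = 245157.

245157


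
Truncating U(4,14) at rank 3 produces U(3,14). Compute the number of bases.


Truncating U(4,14) to rank 3 gives U(3,14).
Bases of U(3,14) are all 3-element subsets of 14 elements.
Number of bases = C(14,3) = 14! / (3! * 11!) = 364.

364


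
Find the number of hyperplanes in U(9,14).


Hyperplanes of U(9,14) are flats of rank 8.
In a uniform matroid, these are exactly the (8)-element subsets.
Count = C(14,8) = 14! / (8! * 6!) = 3003.

3003


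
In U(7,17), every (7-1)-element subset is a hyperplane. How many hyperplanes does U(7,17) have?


Hyperplanes of U(7,17) are flats of rank 6.
In a uniform matroid, these are exactly the (6)-element subsets.
Count = (17 choose 6) = 12376.

12376


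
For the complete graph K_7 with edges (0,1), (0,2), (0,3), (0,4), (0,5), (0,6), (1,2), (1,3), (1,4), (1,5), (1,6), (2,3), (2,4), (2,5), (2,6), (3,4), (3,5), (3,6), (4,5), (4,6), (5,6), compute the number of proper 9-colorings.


P(K_7, k) = k(k-1)(k-2)...(k-6).
P(9) = (9) * (8) * (7) * (6) * (5) * (4) * (3) = 181440.

181440


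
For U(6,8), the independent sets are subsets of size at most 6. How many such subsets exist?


Independent sets of U(6,8) are all subsets of size <= 6.
Count = C(8,0) + C(8,1) + C(8,2) + C(8,3) + C(8,4) + C(8,5) + C(8,6)
     = 1 + 8 + 28 + 56 + 70 + 56 + 28
     = 247.

247


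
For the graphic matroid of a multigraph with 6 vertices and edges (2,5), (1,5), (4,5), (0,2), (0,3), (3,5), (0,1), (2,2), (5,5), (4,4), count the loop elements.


In a graphic matroid, a loop is a self-loop edge (u,u) with rank 0.
Examining all 10 edges for self-loops...
Self-loops found: (2,2), (5,5), (4,4)
Number of loops = 3.

3


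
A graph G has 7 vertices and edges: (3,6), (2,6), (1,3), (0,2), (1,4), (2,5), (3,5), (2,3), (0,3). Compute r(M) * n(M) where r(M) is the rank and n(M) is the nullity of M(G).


r(M) = |V| - c = 7 - 1 = 6.
nullity = |E| - r(M) = 9 - 6 = 3.
Product = 6 * 3 = 18.

18


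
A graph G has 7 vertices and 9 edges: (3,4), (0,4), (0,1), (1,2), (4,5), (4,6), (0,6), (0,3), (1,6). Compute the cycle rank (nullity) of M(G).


Cycle rank (nullity) = |E| - r(M) = |E| - (|V| - c).
|E| = 9, |V| = 7, c = 1.
Nullity = 9 - (7 - 1) = 9 - 6 = 3.

3


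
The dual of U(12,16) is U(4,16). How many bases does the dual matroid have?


The dual of U(r,n) is U(n-r, n) = U(4,16).
Bases of U(4,16) are all (4)-element subsets.
|B(M*)| = C(16,4) = 16! / (4! * 12!) = 1820.

1820


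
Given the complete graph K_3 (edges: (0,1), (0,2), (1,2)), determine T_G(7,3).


T(K_3; x,y) = x^2 + x + y.
T(7,3) = 49 + 7 + 3 = 59.

59


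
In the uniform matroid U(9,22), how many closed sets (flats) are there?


Flats of U(9,22): every subset of size < 9 is a flat, plus E itself.
Count = C(22,0) + C(22,1) + C(22,2) + C(22,3) + C(22,4) + C(22,5) + C(22,6) + C(22,7) + C(22,8) + 1
     = 1 + 22 + 231 + 1540 + 7315 + 26334 + 74613 + 170544 + 319770 + 1
     = 600371.

600371


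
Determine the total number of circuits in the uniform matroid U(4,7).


In U(4,7), circuits are the (5)-element subsets.
Any set of 5 elements is dependent, and removing any one element gives
an independent set of size 4, so it is a minimal dependent set.
Number of circuits = C(7,5) = 7! / (5! * 2!) = 21.

21


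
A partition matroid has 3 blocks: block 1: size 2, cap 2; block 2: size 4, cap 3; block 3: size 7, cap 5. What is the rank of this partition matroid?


Rank of a partition matroid = sum of min(|Si|, ci) for each block.
= min(2,2) + min(4,3) + min(7,5)
= 2 + 3 + 5
= 10.

10


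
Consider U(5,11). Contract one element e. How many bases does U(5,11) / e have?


Contracting e from U(5,11) gives U(4,10).
Bases of U(4,10) = (10 choose 4) = 210.

210


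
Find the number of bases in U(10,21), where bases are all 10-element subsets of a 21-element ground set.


Bases of U(10,21) are all 10-element subsets of the 21-element ground set.
Number of bases = C(21,10).
(21 choose 10) = 352716.

352716


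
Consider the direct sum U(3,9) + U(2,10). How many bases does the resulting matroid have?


Bases of a direct sum M1 + M2: |B| = |B(M1)| * |B(M2)|.
|B(U(3,9))| = C(9,3) = 84.
|B(U(2,10))| = C(10,2) = 45.
Total bases = 84 * 45 = 3780.

3780


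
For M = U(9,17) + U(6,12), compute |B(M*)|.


(M1+M2)* = M1* + M2*.
M1* = U(8,17), bases: C(17,8) = 24310.
M2* = U(6,12), bases: C(12,6) = 924.
|B(M*)| = 24310 * 924 = 22462440.

22462440


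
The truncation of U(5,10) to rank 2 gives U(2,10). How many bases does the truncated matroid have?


Truncating U(5,10) to rank 2 gives U(2,10).
Bases of U(2,10) are all 2-element subsets of 10 elements.
Number of bases = C(10,2) = 10! / (2! * 8!) = 45.

45


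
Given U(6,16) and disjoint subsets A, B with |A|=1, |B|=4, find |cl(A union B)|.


|A union B| = 1 + 4 = 5 (disjoint).
In U(6,16), cl(S) = S if |S| < 6, else cl(S) = E.
Since 5 < 6, cl(A union B) = A union B.
|cl(A union B)| = 5.

5


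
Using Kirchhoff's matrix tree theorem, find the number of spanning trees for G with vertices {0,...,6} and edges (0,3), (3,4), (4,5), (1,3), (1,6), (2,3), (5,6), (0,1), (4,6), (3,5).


By Kirchhoff's matrix tree theorem, the number of spanning trees equals
the determinant of any cofactor of the Laplacian matrix L.
G has 7 vertices and 10 edges.
Computing the (6 x 6) cofactor determinant gives 64.

64


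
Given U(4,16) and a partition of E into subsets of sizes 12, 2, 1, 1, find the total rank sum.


r(Ai) = min(|Ai|, 4) for each part.
Sum = min(12,4) + min(2,4) + min(1,4) + min(1,4)
    = 4 + 2 + 1 + 1
    = 8.

8


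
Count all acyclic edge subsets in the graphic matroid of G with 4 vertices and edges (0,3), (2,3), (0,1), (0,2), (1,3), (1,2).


An independent set in a graphic matroid is an acyclic edge subset.
G has 4 vertices and 6 edges.
Enumerate all 2^6 = 64 subsets, checking for acyclicity.
Total independent sets = 38.

38


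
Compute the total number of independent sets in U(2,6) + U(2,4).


For a direct sum, |I(M1+M2)| = |I(M1)| * |I(M2)|.
|I(U(2,6))| = sum C(6,k) for k=0..2 = 22.
|I(U(2,4))| = sum C(4,k) for k=0..2 = 11.
Total = 22 * 11 = 242.

242


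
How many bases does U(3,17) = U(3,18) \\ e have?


Deleting e from U(3,18) gives U(3,17) since n > r.
Bases of U(3,17) = C(17,3) = (17 * 16 * 15) / (1 * 2 * 3) = 680.

680


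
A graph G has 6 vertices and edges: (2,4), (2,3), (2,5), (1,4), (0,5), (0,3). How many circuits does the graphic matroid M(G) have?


A circuit in a graphic matroid = edge set of a simple cycle.
G has 6 vertices and 6 edges.
Enumerating all minimal edge subsets forming cycles...
Total circuits found: 1.

1


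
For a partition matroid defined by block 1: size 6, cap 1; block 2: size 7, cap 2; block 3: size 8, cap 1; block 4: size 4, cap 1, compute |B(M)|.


A basis picks exactly ci elements from block i.
Number of bases = product of C(|Si|, ci).
= C(6,1) * C(7,2) * C(8,1) * C(4,1)
= 6 * 21 * 8 * 4
= 4032.

4032


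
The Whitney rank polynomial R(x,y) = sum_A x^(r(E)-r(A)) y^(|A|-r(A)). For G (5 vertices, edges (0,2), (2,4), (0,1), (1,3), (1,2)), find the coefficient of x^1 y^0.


R(x,y) = sum over A in 2^E of x^(r(E)-r(A)) * y^(|A|-r(A)).
G has 5 vertices, 5 edges. r(E) = 4.
Enumerate all 2^5 = 32 subsets.
Count subsets with r(E)-r(A)=1 and |A|-r(A)=0: 9.

9


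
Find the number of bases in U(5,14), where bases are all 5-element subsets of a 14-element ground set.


Bases of U(5,14) are all 5-element subsets of the 14-element ground set.
Number of bases = C(14,5).
C(14,5) = 2002.

2002


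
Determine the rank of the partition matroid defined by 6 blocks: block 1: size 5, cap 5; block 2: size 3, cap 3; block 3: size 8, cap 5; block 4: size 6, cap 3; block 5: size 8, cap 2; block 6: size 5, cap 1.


Rank of a partition matroid = sum of min(|Si|, ci) for each block.
= min(5,5) + min(3,3) + min(8,5) + min(6,3) + min(8,2) + min(5,1)
= 5 + 3 + 5 + 3 + 2 + 1
= 19.

19


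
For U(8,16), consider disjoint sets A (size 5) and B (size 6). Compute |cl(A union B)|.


|A union B| = 5 + 6 = 11 (disjoint).
In U(8,16), cl(S) = S if |S| < 8, else cl(S) = E.
Since 11 >= 8, cl(A union B) = E.
|cl(A union B)| = 16.

16


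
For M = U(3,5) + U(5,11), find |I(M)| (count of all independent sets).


For a direct sum, |I(M1+M2)| = |I(M1)| * |I(M2)|.
|I(U(3,5))| = sum C(5,k) for k=0..3 = 26.
|I(U(5,11))| = sum C(11,k) for k=0..5 = 1024.
Total = 26 * 1024 = 26624.

26624


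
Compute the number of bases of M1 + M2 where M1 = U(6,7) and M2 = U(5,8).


Bases of a direct sum M1 + M2: |B| = |B(M1)| * |B(M2)|.
|B(U(6,7))| = C(7,6) = 7.
|B(U(5,8))| = C(8,5) = 56.
Total bases = 7 * 56 = 392.

392


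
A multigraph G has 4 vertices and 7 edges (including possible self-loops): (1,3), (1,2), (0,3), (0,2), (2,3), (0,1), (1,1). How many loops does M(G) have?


In a graphic matroid, a loop is a self-loop edge (u,u) with rank 0.
Examining all 7 edges for self-loops...
Self-loops found: (1,1)
Number of loops = 1.

1


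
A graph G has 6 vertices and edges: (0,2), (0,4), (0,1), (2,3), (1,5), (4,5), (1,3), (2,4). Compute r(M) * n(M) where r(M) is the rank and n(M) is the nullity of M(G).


r(M) = |V| - c = 6 - 1 = 5.
nullity = |E| - r(M) = 8 - 5 = 3.
Product = 5 * 3 = 15.

15


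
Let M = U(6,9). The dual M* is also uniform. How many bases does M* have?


The dual of U(r,n) is U(n-r, n) = U(3,9).
Bases of U(3,9) are all (3)-element subsets.
|B(M*)| = C(9,3) = (9 * 8 * 7) / (1 * 2 * 3) = 84.

84


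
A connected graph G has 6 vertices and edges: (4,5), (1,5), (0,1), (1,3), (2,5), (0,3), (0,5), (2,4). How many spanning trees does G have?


By Kirchhoff's matrix tree theorem, the number of spanning trees equals
the determinant of any cofactor of the Laplacian matrix L.
G has 6 vertices and 8 edges.
Computing the (5 x 5) cofactor determinant gives 24.

24


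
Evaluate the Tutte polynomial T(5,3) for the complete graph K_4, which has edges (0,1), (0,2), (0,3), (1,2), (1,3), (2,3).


T(K_4; x,y) = x^3 + 3x^2 + 4xy + 2x + y^3 + 3y^2 + 2y.
Substituting x=5, y=3:
= 125 + 75 + 60 + 10 + 27 + 27 + 6
= 330.

330


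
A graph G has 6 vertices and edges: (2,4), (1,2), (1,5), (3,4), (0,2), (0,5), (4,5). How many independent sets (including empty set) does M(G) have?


An independent set in a graphic matroid is an acyclic edge subset.
G has 6 vertices and 7 edges.
Enumerate all 2^7 = 128 subsets, checking for acyclicity.
Total independent sets = 108.

108


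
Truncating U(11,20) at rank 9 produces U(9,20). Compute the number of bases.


Truncating U(11,20) to rank 9 gives U(9,20).
Bases of U(9,20) are all 9-element subsets of 20 elements.
Number of bases = C(20,9) = 20! / (9! * 11!) = 167960.

167960


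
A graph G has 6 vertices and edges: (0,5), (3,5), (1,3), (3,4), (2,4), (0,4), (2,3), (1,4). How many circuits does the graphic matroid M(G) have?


A circuit in a graphic matroid = edge set of a simple cycle.
G has 6 vertices and 8 edges.
Enumerating all minimal edge subsets forming cycles...
Total circuits found: 6.

6


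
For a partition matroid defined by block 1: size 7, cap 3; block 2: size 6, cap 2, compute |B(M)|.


A basis picks exactly ci elements from block i.
Number of bases = product of C(|Si|, ci).
= C(7,3) * C(6,2)
= 35 * 15
= 525.

525


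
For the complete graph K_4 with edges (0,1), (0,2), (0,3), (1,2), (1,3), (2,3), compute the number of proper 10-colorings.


P(K_4, k) = k(k-1)(k-2)...(k-3).
P(10) = (10) * (9) * (8) * (7) = 5040.

5040


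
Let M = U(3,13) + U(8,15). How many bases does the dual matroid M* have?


(M1+M2)* = M1* + M2*.
M1* = U(10,13), bases: C(13,10) = 286.
M2* = U(7,15), bases: C(15,7) = 6435.
|B(M*)| = 286 * 6435 = 1840410.

1840410


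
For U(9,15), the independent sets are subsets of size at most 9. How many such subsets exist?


Independent sets of U(9,15) are all subsets of size <= 9.
Count = (15 choose 0) + (15 choose 1) + (15 choose 2) + (15 choose 3) + (15 choose 4) + (15 choose 5) + (15 choose 6) + (15 choose 7) + (15 choose 8) + (15 choose 9)
     = 1 + 15 + 105 + 455 + 1365 + 3003 + 5005 + 6435 + 6435 + 5005
     = 27824.

27824


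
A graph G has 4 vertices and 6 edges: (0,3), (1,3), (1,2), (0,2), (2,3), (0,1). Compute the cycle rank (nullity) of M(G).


Cycle rank (nullity) = |E| - r(M) = |E| - (|V| - c).
|E| = 6, |V| = 4, c = 1.
Nullity = 6 - (4 - 1) = 6 - 3 = 3.

3


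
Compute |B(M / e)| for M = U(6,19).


Contracting e from U(6,19) gives U(5,18).
Bases of U(5,18) = C(18,5) = 18! / (5! * 13!) = 8568.

8568


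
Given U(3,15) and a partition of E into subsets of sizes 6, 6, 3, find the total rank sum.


r(Ai) = min(|Ai|, 3) for each part.
Sum = min(6,3) + min(6,3) + min(3,3)
    = 3 + 3 + 3
    = 9.

9


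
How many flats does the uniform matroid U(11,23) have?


Flats of U(11,23): every subset of size < 11 is a flat, plus E itself.
Count = C(23,0) + C(23,1) + C(23,2) + C(23,3) + C(23,4) + C(23,5) + C(23,6) + C(23,7) + C(23,8) + C(23,9) + C(23,10) + 1
     = 1 + 23 + 253 + 1771 + 8855 + 33649 + 100947 + 245157 + 490314 + 817190 + 1144066 + 1
     = 2842227.

2842227


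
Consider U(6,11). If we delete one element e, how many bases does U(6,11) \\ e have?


Deleting e from U(6,11) gives U(6,10) since n > r.
Bases of U(6,10) = C(10,6) = 210.

210


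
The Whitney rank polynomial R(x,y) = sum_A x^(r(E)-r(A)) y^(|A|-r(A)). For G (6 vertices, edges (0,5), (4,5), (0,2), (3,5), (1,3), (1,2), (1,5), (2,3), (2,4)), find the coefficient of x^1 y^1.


R(x,y) = sum over A in 2^E of x^(r(E)-r(A)) * y^(|A|-r(A)).
G has 6 vertices, 9 edges. r(E) = 5.
Enumerate all 2^9 = 512 subsets.
Count subsets with r(E)-r(A)=1 and |A|-r(A)=1: 61.

61


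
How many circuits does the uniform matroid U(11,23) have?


In U(11,23), circuits are the (12)-element subsets.
Any set of 12 elements is dependent, and removing any one element gives
an independent set of size 11, so it is a minimal dependent set.
Number of circuits = (23 choose 12) = 1352078.

1352078
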